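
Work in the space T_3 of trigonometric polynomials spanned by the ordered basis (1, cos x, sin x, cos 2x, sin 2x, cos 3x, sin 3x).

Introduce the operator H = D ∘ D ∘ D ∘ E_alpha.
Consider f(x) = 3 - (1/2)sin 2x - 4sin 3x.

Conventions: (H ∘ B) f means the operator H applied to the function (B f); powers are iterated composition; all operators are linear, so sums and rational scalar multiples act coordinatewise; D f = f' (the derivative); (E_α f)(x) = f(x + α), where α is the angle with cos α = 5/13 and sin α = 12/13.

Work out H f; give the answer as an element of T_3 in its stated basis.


the result is g(x) = -(476/169)cos 2x - (480/169)sin 2x - (219780/2197)cos 3x + (89424/2197)sin 3x

E_alpha f = 3 - (60/169)cos 2x + (119/338)sin 2x + (3312/2197)cos 3x + (8140/2197)sin 3x
D E_alpha f = (119/169)cos 2x + (120/169)sin 2x + (24420/2197)cos 3x - (9936/2197)sin 3x
D D E_alpha f = (240/169)cos 2x - (238/169)sin 2x - (29808/2197)cos 3x - (73260/2197)sin 3x
D (D ∘ D ∘ E_alpha) f = -(476/169)cos 2x - (480/169)sin 2x - (219780/2197)cos 3x + (89424/2197)sin 3x


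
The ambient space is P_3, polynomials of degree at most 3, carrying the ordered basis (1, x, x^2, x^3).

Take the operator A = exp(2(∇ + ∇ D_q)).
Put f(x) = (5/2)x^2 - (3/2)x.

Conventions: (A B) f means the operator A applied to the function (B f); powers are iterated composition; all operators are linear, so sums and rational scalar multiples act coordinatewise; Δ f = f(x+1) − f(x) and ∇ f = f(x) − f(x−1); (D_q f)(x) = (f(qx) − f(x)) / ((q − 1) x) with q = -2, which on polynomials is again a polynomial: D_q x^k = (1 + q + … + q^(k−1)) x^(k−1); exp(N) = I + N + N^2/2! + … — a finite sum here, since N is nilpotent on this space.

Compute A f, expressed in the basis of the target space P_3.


the result is g(x) = (5/2)x^2 + (17/2)x - 3

order-1 term: 10x - 13
order-2 term: 10
the series for exp(2(∇ + ∇ D_q)) f terminates at order 2
exp(2(∇ + ∇ D_q)) f = (5/2)x^2 + (17/2)x - 3


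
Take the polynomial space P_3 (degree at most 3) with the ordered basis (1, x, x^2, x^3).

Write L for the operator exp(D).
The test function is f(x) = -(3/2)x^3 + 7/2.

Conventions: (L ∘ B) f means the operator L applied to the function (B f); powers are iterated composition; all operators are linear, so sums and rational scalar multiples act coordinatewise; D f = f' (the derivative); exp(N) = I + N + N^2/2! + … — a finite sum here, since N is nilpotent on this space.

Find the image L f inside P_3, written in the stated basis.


order-1 term: -(9/2)x^2
order-2 term: -(9/2)x
order-3 term: -3/2
the series for exp(D) f terminates at order 3
exp(D) f = -(3/2)x^3 - (9/2)x^2 - (9/2)x + 2

the result is g(x) = -(3/2)x^3 - (9/2)x^2 - (9/2)x + 2


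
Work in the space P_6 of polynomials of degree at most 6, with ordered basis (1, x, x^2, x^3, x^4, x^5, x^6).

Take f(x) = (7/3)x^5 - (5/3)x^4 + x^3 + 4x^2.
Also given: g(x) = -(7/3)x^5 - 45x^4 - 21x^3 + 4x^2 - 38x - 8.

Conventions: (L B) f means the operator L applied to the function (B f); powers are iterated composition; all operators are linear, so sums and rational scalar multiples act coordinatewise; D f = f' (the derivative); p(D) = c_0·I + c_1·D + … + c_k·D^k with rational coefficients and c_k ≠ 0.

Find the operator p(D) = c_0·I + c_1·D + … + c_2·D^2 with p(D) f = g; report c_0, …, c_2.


D^0 f = (7/3)x^5 - (5/3)x^4 + x^3 + 4x^2
D^1 f = (35/3)x^4 - (20/3)x^3 + 3x^2 + 8x
D^2 f = (140/3)x^3 - 20x^2 + 6x + 8
matching coefficients of g against c_0 f + c_1 Df + … from the top degree down determines the c_i
solution: c_0 = -1, c_1 = -4, c_2 = -1

c_0 = -1, c_1 = -4, c_2 = -1


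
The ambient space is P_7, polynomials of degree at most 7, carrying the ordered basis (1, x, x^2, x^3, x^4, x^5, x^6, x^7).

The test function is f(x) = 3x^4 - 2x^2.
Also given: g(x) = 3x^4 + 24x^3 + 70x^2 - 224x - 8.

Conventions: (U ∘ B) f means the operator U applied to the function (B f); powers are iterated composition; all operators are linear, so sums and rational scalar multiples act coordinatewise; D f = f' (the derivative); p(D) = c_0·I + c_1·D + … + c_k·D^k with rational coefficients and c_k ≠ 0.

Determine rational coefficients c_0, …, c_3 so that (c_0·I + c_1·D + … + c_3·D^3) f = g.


D^0 f = 3x^4 - 2x^2
D^1 f = 12x^3 - 4x
D^2 f = 36x^2 - 4
D^3 f = 72x
matching coefficients of g against c_0 f + c_1 Df + … from the top degree down determines the c_i
solution: c_0 = 1, c_1 = 2, c_2 = 2, c_3 = -3

p(D) = I + 2·D + 2·D^2 − 3·D^3, i.e. c_0 = 1, c_1 = 2, c_2 = 2, c_3 = -3


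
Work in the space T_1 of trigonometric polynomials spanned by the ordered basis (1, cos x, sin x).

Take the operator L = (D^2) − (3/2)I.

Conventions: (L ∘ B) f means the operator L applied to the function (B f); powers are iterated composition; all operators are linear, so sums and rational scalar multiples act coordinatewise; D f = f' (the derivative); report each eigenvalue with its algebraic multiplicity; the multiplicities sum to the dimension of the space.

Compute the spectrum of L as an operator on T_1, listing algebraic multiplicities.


image of 1: -3/2
image of cos x: -(5/2)cos x
image of sin x: -(5/2)sin x
the matrix is diagonal; its diagonal is (-3/2, -5/2, -5/2)
for a triangular matrix the eigenvalues are the diagonal entries, with algebraic multiplicity their repetition count

λ = -5/2 (multiplicity 2), λ = -3/2 (multiplicity 1)


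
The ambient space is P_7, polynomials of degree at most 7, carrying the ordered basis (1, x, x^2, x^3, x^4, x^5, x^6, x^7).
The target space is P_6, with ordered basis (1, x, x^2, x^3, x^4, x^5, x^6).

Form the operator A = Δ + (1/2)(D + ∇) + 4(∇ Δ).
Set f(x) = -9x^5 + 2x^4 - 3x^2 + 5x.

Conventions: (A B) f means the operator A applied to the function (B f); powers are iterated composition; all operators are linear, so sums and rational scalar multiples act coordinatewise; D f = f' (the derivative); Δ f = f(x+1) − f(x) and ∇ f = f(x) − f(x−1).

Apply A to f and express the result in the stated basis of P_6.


Δ f = -45x^4 - 82x^3 - 78x^2 - 43x - 5
D f = -45x^4 + 8x^3 - 6x + 5
∇ f = -45x^4 + 98x^3 - 102x^2 + 47x - 3
(D + ∇) f = -90x^4 + 106x^3 - 102x^2 + 41x + 2
((1/2)(D + ∇)) f = -45x^4 + 53x^3 - 51x^2 + (41/2)x + 1
Δ f = -45x^4 - 82x^3 - 78x^2 - 43x - 5
∇ Δ f = -180x^3 + 24x^2 - 90x - 2
(4(∇ Δ)) f = -720x^3 + 96x^2 - 360x - 8
(Δ + (1/2)(D + ∇) + 4(∇ Δ)) f = -90x^4 - 749x^3 - 33x^2 - (765/2)x - 12

the result is g(x) = -90x^4 - 749x^3 - 33x^2 - (765/2)x - 12


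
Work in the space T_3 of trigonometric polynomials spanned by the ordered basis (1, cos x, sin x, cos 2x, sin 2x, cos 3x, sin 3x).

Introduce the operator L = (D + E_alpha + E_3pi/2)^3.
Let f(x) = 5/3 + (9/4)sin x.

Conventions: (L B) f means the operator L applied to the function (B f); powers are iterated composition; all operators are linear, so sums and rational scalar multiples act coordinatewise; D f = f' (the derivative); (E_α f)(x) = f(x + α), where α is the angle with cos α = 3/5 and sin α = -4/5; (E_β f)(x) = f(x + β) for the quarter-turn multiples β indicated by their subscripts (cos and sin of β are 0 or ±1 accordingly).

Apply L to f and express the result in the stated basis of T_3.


D f = (9/4)cos x
E_alpha f = 5/3 - (9/5)cos x + (27/20)sin x
E_3pi/2 f = 5/3 - (9/4)cos x
(D + E_alpha + E_3pi/2) f = 10/3 - (9/5)cos x + (27/20)sin x
D (D + E_alpha + E_3pi/2) f = (27/20)cos x + (9/5)sin x
E_alpha (D + E_alpha + E_3pi/2) f = 10/3 - (54/25)cos x - (63/100)sin x
E_3pi/2 (D + E_alpha + E_3pi/2) f = 10/3 - (27/20)cos x - (9/5)sin x
(D + E_alpha + E_3pi/2) (D + E_alpha + E_3pi/2) f = 20/3 - (54/25)cos x - (63/100)sin x
D (D + E_alpha + E_3pi/2) (D + E_alpha + E_3pi/2) f = -(63/100)cos x + (54/25)sin x
E_alpha (D + E_alpha + E_3pi/2) (D + E_alpha + E_3pi/2) f = 20/3 - (99/125)cos x - (1053/500)sin x
E_3pi/2 (D + E_alpha + E_3pi/2) (D + E_alpha + E_3pi/2) f = 20/3 + (63/100)cos x - (54/25)sin x
(D + E_alpha + E_3pi/2) (D + E_alpha + E_3pi/2) (D + E_alpha + E_3pi/2) f = 40/3 - (99/125)cos x - (1053/500)sin x

the image equals g(x) = 40/3 - (99/125)cos x - (1053/500)sin x


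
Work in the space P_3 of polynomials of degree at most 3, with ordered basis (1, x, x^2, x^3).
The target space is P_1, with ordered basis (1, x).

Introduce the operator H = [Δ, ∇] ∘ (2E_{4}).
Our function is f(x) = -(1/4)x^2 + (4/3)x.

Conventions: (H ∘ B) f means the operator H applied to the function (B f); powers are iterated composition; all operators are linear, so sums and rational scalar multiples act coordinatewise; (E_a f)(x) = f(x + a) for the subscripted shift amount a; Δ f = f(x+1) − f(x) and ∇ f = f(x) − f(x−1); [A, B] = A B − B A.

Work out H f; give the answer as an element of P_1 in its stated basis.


the image equals g(x) = 0

E_{4} f = -(1/4)x^2 - (2/3)x + 4/3
(2E_{4}) f = -(1/2)x^2 - (4/3)x + 8/3
∇ (2E_{4}) f = -x - 5/6
Δ ∇ (2E_{4}) f = -1
Δ (2E_{4}) f = -x - 11/6
∇ Δ (2E_{4}) f = -1
[Δ, ∇] (2E_{4}) f = 0


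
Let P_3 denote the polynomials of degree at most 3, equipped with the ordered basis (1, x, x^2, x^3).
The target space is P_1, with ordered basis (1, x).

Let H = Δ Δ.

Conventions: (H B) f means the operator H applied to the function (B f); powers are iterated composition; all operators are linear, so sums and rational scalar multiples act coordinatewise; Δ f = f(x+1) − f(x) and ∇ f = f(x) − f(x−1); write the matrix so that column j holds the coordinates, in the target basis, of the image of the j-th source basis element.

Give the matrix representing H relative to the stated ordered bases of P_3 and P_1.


the matrix is [[0, 0, 2, 6]; [0, 0, 0, 6]] (rows listed top to bottom)

image of 1: 0
image of x: 0
image of x^2: 2
image of x^3: 6x + 6
each image's coordinates form column j of the matrix


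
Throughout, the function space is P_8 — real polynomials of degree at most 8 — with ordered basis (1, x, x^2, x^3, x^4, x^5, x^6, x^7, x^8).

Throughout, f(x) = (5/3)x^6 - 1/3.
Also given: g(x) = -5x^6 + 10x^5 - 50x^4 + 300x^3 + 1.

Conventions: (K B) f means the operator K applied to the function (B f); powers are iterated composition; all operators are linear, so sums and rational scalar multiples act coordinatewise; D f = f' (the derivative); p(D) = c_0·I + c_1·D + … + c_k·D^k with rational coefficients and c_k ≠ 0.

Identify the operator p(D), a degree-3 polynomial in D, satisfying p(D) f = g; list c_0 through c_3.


c_0 = -3, c_1 = 1, c_2 = -1, c_3 = 3/2

D^0 f = (5/3)x^6 - 1/3
D^1 f = 10x^5
D^2 f = 50x^4
D^3 f = 200x^3
matching coefficients of g against c_0 f + c_1 Df + … from the top degree down determines the c_i
solution: c_0 = -3, c_1 = 1, c_2 = -1, c_3 = 3/2


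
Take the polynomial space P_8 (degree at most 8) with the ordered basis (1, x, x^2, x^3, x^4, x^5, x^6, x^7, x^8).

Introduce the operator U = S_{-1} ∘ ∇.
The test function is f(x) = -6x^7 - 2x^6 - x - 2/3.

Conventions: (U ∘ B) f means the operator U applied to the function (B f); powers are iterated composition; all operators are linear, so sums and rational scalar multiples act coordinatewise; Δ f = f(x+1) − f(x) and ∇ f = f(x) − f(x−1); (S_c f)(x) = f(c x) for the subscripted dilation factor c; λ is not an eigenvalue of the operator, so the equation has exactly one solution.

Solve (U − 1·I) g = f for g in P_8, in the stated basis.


write g with unknown coordinates in the stated basis and equate coefficients in (U − 1·I) g = f
solving from the highest basis element down gives g = 6x^7 + 44x^6 - 138x^5 - 1140x^4 + 2510x^3 + 12456x^2 - 13733x - 68143/3
check: U g = 42x^6 - 138x^5 - 1140x^4 + 2510x^3 + 12456x^2 - 13734x - 22715
so U g − 1·g = -6x^7 - 2x^6 - x - 2/3 = f ✓

g(x) = 6x^7 + 44x^6 - 138x^5 - 1140x^4 + 2510x^3 + 12456x^2 - 13733x - 68143/3


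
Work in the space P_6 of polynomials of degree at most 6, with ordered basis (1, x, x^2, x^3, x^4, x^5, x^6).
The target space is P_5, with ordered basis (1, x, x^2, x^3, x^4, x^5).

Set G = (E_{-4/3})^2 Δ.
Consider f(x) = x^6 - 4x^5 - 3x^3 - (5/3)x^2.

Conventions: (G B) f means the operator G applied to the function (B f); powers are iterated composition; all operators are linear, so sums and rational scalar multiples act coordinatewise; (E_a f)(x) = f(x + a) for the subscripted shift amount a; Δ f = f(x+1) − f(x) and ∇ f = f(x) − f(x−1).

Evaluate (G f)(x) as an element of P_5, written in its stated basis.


Δ f = 6x^5 - 5x^4 - 20x^3 - 34x^2 - (79/3)x - 23/3
E_{-4/3} Δ f = 6x^5 - 45x^4 + (340/3)x^3 - (1346/9)x^2 + (899/9)x - 2161/81
E_{-4/3} E_{-4/3} Δ f = 6x^5 - 85x^4 + 460x^3 - (11026/9)x^2 + (43865/27)x - 7757/9

the image equals g(x) = 6x^5 - 85x^4 + 460x^3 - (11026/9)x^2 + (43865/27)x - 7757/9


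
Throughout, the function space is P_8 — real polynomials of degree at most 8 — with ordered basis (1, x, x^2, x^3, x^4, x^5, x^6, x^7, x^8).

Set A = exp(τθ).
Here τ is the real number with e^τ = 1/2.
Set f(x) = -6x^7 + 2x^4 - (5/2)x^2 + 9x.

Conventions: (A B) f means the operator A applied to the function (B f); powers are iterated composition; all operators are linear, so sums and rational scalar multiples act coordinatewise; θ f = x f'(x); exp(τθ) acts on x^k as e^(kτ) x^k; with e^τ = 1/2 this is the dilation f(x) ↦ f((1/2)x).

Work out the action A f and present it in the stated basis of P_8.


exp(τθ) x^k = e^(kτ) x^k; with e^τ = 1/2 this sends x^k to (1/2)^k x^k
x ↦ 1/2 x
x^2 ↦ 1/4 x^2
x^4 ↦ 1/16 x^4
x^7 ↦ 1/128 x^7
applying this coordinatewise to f: exp(τθ) f = -(3/64)x^7 + (1/8)x^4 - (5/8)x^2 + (9/2)x

the result is g(x) = -(3/64)x^7 + (1/8)x^4 - (5/8)x^2 + (9/2)x


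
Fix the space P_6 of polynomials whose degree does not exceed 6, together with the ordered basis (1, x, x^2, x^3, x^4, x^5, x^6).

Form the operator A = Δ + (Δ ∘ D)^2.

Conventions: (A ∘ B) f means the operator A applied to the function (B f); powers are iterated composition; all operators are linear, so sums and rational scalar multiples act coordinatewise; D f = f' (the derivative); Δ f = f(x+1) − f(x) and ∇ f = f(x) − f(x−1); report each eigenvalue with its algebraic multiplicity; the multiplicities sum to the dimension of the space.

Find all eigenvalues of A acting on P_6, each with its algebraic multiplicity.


λ = 0 (multiplicity 7)

image of 1: 0
image of x: 1
image of x^2: 2x + 1
image of x^3: 3x^2 + 3x + 1
image of x^4: 4x^3 + 6x^2 + 4x + 25
image of x^5: 5x^4 + 10x^3 + 10x^2 + 125x + 121
image of x^6: 6x^5 + 15x^4 + 20x^3 + 375x^2 + 726x + 421
the matrix is upper triangular; its diagonal is (0, 0, 0, 0, 0, 0, 0)
for a triangular matrix the eigenvalues are the diagonal entries, with algebraic multiplicity their repetition count


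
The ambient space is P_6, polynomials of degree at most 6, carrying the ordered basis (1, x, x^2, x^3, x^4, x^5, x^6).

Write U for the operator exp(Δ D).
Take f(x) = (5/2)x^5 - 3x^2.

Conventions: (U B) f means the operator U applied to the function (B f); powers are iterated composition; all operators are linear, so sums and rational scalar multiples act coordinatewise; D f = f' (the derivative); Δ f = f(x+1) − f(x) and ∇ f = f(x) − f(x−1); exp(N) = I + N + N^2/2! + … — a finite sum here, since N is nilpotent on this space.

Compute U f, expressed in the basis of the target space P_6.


order-1 term: 50x^3 + 75x^2 + 50x + 13/2
order-2 term: 150x + 150
the series for exp(Δ D) f terminates at order 2
exp(Δ D) f = (5/2)x^5 + 50x^3 + 72x^2 + 200x + 313/2

g(x) = (5/2)x^5 + 50x^3 + 72x^2 + 200x + 313/2


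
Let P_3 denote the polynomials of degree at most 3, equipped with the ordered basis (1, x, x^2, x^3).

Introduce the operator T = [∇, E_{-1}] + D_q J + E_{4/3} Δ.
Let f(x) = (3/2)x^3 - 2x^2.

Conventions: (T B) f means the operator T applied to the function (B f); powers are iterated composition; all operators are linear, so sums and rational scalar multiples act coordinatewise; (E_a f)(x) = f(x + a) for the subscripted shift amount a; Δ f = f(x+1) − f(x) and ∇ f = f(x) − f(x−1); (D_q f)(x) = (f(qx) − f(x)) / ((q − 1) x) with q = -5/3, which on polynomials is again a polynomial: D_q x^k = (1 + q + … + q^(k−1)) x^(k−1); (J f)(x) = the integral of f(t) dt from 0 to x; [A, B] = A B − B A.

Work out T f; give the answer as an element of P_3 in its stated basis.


the result is g(x) = -(17/18)x^3 + (167/54)x^2 + (25/2)x + 49/6

E_{-1} f = (3/2)x^3 - (13/2)x^2 + (17/2)x - 7/2
∇ E_{-1} f = (9/2)x^2 - (35/2)x + 33/2
∇ f = (9/2)x^2 - (17/2)x + 7/2
E_{-1} ∇ f = (9/2)x^2 - (35/2)x + 33/2
[∇, E_{-1}] f = 0
J f = (3/8)x^4 - (2/3)x^3
D_q J f = -(17/18)x^3 - (38/27)x^2
Δ f = (9/2)x^2 + (1/2)x - 1/2
E_{4/3} Δ f = (9/2)x^2 + (25/2)x + 49/6
([∇, E_{-1}] + D_q J + E_{4/3} Δ) f = -(17/18)x^3 + (167/54)x^2 + (25/2)x + 49/6


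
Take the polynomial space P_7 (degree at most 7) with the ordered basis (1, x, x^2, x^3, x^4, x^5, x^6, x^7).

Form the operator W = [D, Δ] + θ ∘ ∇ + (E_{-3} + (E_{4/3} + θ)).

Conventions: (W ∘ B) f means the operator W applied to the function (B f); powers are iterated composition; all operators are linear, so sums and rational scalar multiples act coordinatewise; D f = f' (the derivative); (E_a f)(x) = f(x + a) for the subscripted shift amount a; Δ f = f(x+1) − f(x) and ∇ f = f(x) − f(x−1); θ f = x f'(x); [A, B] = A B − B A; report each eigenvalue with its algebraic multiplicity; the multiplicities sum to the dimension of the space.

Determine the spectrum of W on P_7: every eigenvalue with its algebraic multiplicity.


image of 1: 2
image of x: 3x - 5/3
image of x^2: 4x^2 - (4/3)x + 97/9
image of x^3: 5x^3 + x^2 + (88/3)x - 665/27
image of x^4: 6x^4 + (16/3)x^3 + (158/3)x^2 - (2552/27)x + 6817/81
image of x^5: 7x^5 + (35/3)x^4 + (700/9)x^3 - (6110/27)x^2 + (33680/81)x - 58025/243
image of x^6: 8x^6 + 20x^5 + (305/3)x^4 - (11680/27)x^3 + (33275/27)x^2 - (115564/81)x + 535537/729
image of x^7: 9x^7 + (91/3)x^6 + (364/3)x^5 - (19495/27)x^4 + (230090/81)x^3 - (402773/81)x^2 + (3743656/729)x - 4766585/2187
the matrix is upper triangular; its diagonal is (2, 3, 4, 5, 6, 7, 8, 9)
for a triangular matrix the eigenvalues are the diagonal entries, with algebraic multiplicity their repetition count

λ = 2 (multiplicity 1), λ = 3 (multiplicity 1), λ = 4 (multiplicity 1), λ = 5 (multiplicity 1), λ = 6 (multiplicity 1), λ = 7 (multiplicity 1), λ = 8 (multiplicity 1), λ = 9 (multiplicity 1)


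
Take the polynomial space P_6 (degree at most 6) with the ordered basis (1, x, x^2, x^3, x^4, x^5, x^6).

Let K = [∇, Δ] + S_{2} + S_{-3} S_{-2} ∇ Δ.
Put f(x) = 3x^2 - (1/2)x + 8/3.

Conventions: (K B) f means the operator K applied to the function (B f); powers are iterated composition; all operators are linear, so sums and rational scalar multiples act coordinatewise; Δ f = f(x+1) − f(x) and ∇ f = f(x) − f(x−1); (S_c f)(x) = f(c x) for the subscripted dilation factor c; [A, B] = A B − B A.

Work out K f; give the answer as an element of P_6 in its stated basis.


Δ f = 6x + 5/2
∇ Δ f = 6
∇ f = 6x - 7/2
Δ ∇ f = 6
[∇, Δ] f = 0
S_{2} f = 12x^2 - x + 8/3
Δ f = 6x + 5/2
∇ Δ f = 6
S_{-2} (∇ Δ) f = 6
S_{-3} S_{-2} (∇ Δ) f = 6
([∇, Δ] + S_{2} + S_{-3} S_{-2} ∇ Δ) f = 12x^2 - x + 26/3

g(x) = 12x^2 - x + 26/3


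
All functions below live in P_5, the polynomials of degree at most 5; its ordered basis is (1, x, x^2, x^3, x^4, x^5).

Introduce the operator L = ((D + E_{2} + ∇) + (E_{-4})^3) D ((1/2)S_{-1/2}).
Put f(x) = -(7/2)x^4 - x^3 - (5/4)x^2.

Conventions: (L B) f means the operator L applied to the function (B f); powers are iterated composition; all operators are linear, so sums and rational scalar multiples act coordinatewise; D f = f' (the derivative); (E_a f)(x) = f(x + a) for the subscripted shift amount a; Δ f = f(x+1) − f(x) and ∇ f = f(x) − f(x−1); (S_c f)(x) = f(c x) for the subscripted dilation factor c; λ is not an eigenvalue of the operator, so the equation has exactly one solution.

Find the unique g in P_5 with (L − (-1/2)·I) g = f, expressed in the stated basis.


write g with unknown coordinates in the stated basis and equate coefficients in (L − (-1/2)·I) g = f
solving from the highest basis element down gives g = -7x^4 + (3/2)x^3 - (347/8)x^2 + (6449/8)x - 36687/16
check: L g = -(7/4)x^3 + (327/16)x^2 - (6449/16)x + 36687/32
so L g − (-1/2)·g = -(7/2)x^4 - x^3 - (5/4)x^2 = f ✓

the image equals g(x) = -7x^4 + (3/2)x^3 - (347/8)x^2 + (6449/8)x - 36687/16


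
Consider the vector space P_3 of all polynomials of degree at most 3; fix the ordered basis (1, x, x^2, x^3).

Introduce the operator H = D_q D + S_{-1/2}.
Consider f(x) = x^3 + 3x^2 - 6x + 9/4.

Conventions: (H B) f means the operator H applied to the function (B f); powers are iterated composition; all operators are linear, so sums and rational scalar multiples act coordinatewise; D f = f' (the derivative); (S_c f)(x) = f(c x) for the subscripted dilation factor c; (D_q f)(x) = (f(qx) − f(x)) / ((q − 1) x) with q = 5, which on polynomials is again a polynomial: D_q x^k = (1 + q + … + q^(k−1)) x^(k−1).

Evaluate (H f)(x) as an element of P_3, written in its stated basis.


the result is g(x) = -(1/8)x^3 + (3/4)x^2 + 21x + 33/4

D f = 3x^2 + 6x - 6
D_q D f = 18x + 6
S_{-1/2} f = -(1/8)x^3 + (3/4)x^2 + 3x + 9/4
(D_q D + S_{-1/2}) f = -(1/8)x^3 + (3/4)x^2 + 21x + 33/4


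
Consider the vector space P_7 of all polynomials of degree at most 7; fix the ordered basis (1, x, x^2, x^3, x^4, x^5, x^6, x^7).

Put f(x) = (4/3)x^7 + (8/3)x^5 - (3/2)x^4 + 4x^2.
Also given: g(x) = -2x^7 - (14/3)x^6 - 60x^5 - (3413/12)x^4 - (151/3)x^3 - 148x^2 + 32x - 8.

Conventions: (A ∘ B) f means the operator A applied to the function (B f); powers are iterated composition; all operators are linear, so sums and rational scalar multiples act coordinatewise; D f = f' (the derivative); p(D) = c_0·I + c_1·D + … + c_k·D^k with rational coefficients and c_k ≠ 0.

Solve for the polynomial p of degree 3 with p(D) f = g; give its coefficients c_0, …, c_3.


D^0 f = (4/3)x^7 + (8/3)x^5 - (3/2)x^4 + 4x^2
D^1 f = (28/3)x^6 + (40/3)x^4 - 6x^3 + 8x
D^2 f = 56x^5 + (160/3)x^3 - 18x^2 + 8
D^3 f = 280x^4 + 160x^2 - 36x
matching coefficients of g against c_0 f + c_1 Df + … from the top degree down determines the c_i
solution: c_0 = -3/2, c_1 = -1/2, c_2 = -1, c_3 = -1

p(D) = -(3/2)·I − (1/2)·D − D^2 − D^3, i.e. c_0 = -3/2, c_1 = -1/2, c_2 = -1, c_3 = -1


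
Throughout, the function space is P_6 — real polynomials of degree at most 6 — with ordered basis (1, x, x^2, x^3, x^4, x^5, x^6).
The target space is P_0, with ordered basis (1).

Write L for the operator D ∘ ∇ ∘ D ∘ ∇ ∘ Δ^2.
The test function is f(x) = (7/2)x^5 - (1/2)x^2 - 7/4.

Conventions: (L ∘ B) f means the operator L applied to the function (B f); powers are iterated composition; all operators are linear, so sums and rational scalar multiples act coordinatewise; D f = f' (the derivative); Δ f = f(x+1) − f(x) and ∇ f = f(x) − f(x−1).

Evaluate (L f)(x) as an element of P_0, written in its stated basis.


Δ f = (35/2)x^4 + 35x^3 + 35x^2 + (33/2)x + 3
Δ Δ f = 70x^3 + 210x^2 + 245x + 104
∇ Δ^2 f = 210x^2 + 210x + 105
D ∇ Δ^2 f = 420x + 210
∇ (D ∘ ∇) Δ^2 f = 420
D ∇ (D ∘ ∇) Δ^2 f = 0

g(x) = 0


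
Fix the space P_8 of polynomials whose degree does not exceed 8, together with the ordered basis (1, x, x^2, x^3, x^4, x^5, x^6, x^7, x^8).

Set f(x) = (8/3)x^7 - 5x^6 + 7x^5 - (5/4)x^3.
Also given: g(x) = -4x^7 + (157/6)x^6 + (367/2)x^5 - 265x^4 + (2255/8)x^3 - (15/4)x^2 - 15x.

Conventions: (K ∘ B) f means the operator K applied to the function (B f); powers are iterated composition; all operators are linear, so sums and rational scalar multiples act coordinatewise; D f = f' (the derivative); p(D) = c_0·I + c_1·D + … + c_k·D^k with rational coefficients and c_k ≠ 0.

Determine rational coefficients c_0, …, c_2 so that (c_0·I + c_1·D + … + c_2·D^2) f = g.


p(D) = -(3/2)·I + D + 2·D^2, i.e. c_0 = -3/2, c_1 = 1, c_2 = 2

D^0 f = (8/3)x^7 - 5x^6 + 7x^5 - (5/4)x^3
D^1 f = (56/3)x^6 - 30x^5 + 35x^4 - (15/4)x^2
D^2 f = 112x^5 - 150x^4 + 140x^3 - (15/2)x
matching coefficients of g against c_0 f + c_1 Df + … from the top degree down determines the c_i
solution: c_0 = -3/2, c_1 = 1, c_2 = 2


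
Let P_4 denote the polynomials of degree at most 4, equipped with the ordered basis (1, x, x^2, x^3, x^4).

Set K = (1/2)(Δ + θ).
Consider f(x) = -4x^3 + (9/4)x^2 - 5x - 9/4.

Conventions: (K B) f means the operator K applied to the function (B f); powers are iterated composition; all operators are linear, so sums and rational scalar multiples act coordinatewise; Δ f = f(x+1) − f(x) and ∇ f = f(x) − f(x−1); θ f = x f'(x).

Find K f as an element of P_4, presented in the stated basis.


Δ f = -12x^2 - (15/2)x - 27/4
θ f = -12x^3 + (9/2)x^2 - 5x
(Δ + θ) f = -12x^3 - (15/2)x^2 - (25/2)x - 27/4
((1/2)(Δ + θ)) f = -6x^3 - (15/4)x^2 - (25/4)x - 27/8

g(x) = -6x^3 - (15/4)x^2 - (25/4)x - 27/8


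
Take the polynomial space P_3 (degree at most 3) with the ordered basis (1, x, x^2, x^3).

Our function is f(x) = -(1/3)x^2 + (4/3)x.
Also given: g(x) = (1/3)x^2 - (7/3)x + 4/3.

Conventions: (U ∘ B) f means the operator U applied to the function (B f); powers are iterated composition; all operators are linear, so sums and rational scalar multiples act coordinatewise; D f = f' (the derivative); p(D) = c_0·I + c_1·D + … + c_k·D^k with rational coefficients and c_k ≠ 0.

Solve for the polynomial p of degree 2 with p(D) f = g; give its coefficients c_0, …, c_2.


D^0 f = -(1/3)x^2 + (4/3)x
D^1 f = -(2/3)x + 4/3
D^2 f = -2/3
matching coefficients of g against c_0 f + c_1 Df + … from the top degree down determines the c_i
solution: c_0 = -1, c_1 = 3/2, c_2 = 1

c_0 = -1, c_1 = 3/2, c_2 = 1


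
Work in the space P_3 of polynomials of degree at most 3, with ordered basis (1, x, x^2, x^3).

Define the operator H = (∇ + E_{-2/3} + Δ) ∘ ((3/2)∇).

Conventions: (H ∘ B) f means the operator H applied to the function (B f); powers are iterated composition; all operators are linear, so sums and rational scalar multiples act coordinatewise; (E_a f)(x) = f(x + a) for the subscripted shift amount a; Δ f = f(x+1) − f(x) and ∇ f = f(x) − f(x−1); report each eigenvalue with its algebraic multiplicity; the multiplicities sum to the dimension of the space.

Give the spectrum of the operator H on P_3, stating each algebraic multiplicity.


image of 1: 0
image of x: 3/2
image of x^2: 3x + 5/2
image of x^3: (9/2)x^2 + (15/2)x - 5/2
the matrix is upper triangular; its diagonal is (0, 0, 0, 0)
for a triangular matrix the eigenvalues are the diagonal entries, with algebraic multiplicity their repetition count

λ = 0 (multiplicity 4)


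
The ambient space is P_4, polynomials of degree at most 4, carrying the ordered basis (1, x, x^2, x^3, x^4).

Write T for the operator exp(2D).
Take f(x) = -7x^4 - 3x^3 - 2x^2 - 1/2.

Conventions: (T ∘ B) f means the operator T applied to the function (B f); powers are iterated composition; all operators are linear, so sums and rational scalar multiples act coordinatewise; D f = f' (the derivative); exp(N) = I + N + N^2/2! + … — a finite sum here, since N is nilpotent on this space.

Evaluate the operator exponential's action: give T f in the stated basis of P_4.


g(x) = -7x^4 - 59x^3 - 188x^2 - 268x - 289/2

order-1 term: -56x^3 - 18x^2 - 8x
order-2 term: -168x^2 - 36x - 8
order-3 term: -224x - 24
order-4 term: -112
the series for exp(2D) f terminates at order 4
exp(2D) f = -7x^4 - 59x^3 - 188x^2 - 268x - 289/2


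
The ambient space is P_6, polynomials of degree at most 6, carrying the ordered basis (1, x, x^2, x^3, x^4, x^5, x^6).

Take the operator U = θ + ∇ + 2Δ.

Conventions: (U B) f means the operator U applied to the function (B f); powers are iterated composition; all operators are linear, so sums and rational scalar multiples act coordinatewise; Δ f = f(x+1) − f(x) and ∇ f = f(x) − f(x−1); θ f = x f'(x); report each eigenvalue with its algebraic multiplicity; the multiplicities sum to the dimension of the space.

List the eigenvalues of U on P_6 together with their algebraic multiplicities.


image of 1: 0
image of x: x + 3
image of x^2: 2x^2 + 6x + 1
image of x^3: 3x^3 + 9x^2 + 3x + 3
image of x^4: 4x^4 + 12x^3 + 6x^2 + 12x + 1
image of x^5: 5x^5 + 15x^4 + 10x^3 + 30x^2 + 5x + 3
image of x^6: 6x^6 + 18x^5 + 15x^4 + 60x^3 + 15x^2 + 18x + 1
the matrix is upper triangular; its diagonal is (0, 1, 2, 3, 4, 5, 6)
for a triangular matrix the eigenvalues are the diagonal entries, with algebraic multiplicity their repetition count

λ = 0 (multiplicity 1), λ = 1 (multiplicity 1), λ = 2 (multiplicity 1), λ = 3 (multiplicity 1), λ = 4 (multiplicity 1), λ = 5 (multiplicity 1), λ = 6 (multiplicity 1)


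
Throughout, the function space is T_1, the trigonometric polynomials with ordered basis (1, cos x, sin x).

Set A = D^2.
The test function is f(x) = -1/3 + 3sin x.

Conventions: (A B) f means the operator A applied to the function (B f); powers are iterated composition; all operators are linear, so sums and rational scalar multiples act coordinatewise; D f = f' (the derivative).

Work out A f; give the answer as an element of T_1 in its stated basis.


the result is g(x) = -3sin x

D f = 3cos x
D D f = -3sin x


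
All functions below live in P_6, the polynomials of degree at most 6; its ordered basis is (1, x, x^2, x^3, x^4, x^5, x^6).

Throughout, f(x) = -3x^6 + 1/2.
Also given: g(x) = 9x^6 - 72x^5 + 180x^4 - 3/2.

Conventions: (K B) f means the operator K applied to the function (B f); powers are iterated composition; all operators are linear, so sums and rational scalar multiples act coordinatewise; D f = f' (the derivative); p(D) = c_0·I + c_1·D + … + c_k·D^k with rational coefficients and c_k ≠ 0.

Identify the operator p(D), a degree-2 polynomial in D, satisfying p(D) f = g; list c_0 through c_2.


D^0 f = -3x^6 + 1/2
D^1 f = -18x^5
D^2 f = -90x^4
matching coefficients of g against c_0 f + c_1 Df + … from the top degree down determines the c_i
solution: c_0 = -3, c_1 = 4, c_2 = -2

c_0 = -3, c_1 = 4, c_2 = -2


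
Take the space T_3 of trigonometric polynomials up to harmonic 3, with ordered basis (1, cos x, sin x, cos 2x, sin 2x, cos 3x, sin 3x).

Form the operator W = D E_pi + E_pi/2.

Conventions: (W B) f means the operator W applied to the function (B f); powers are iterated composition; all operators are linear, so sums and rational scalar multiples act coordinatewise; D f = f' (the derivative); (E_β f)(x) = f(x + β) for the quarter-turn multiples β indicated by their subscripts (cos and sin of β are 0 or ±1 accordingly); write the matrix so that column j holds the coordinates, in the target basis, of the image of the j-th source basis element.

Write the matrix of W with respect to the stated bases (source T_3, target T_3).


image of 1: 1
image of cos x: 0
image of sin x: 0
image of cos 2x: -cos 2x - 2sin 2x
image of sin 2x: 2cos 2x - sin 2x
image of cos 3x: 4sin 3x
image of sin 3x: -4cos 3x
each image's coordinates form column j of the matrix

the matrix is [[1, 0, 0, 0, 0, 0, 0]; [0, 0, 0, 0, 0, 0, 0]; [0, 0, 0, 0, 0, 0, 0]; [0, 0, 0, -1, 2, 0, 0]; [0, 0, 0, -2, -1, 0, 0]; [0, 0, 0, 0, 0, 0, -4]; [0, 0, 0, 0, 0, 4, 0]] (rows listed top to bottom)


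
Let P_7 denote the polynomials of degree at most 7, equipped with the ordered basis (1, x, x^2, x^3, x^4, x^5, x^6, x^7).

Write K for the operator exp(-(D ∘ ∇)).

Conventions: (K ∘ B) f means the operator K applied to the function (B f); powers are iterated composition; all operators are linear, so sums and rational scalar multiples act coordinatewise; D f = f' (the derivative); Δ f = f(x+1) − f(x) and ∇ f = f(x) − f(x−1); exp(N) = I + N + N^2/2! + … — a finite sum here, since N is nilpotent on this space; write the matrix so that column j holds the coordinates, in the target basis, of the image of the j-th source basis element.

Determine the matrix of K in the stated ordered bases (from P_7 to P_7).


image of 1: 1
image of x: x
image of x^2: x^2 - 2
image of x^3: x^3 - 6x + 3
image of x^4: x^4 - 12x^2 + 12x + 8
image of x^5: x^5 - 20x^3 + 30x^2 + 40x - 55
image of x^6: x^6 - 30x^4 + 60x^3 + 120x^2 - 330x + 84
image of x^7: x^7 - 42x^5 + 105x^4 + 280x^3 - 1155x^2 + 588x + 637
each image's coordinates form column j of the matrix

the matrix is [[1, 0, -2, 3, 8, -55, 84, 637]; [0, 1, 0, -6, 12, 40, -330, 588]; [0, 0, 1, 0, -12, 30, 120, -1155]; [0, 0, 0, 1, 0, -20, 60, 280]; [0, 0, 0, 0, 1, 0, -30, 105]; [0, 0, 0, 0, 0, 1, 0, -42]; [0, 0, 0, 0, 0, 0, 1, 0]; [0, 0, 0, 0, 0, 0, 0, 1]] (rows listed top to bottom)


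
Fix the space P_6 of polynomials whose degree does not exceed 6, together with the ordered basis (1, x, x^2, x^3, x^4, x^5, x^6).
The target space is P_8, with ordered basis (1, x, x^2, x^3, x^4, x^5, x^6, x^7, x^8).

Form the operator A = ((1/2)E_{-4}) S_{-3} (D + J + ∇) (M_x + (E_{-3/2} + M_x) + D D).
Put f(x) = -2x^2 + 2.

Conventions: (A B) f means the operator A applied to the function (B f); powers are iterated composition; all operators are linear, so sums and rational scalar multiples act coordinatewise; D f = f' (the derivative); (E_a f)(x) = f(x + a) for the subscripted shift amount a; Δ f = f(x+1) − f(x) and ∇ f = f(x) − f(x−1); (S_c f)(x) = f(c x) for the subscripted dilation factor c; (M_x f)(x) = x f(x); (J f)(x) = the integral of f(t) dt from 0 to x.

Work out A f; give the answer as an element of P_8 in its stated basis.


M_x f = -2x^3 + 2x
E_{-3/2} f = -2x^2 + 6x - 5/2
M_x f = -2x^3 + 2x
(E_{-3/2} + M_x) f = -2x^3 - 2x^2 + 8x - 5/2
D f = -4x
D D f = -4
(M_x + (E_{-3/2} + M_x) + D D) f = -4x^3 - 2x^2 + 10x - 13/2
D (M_x + (E_{-3/2} + M_x) + D D) f = -12x^2 - 4x + 10
J (M_x + (E_{-3/2} + M_x) + D D) f = -x^4 - (2/3)x^3 + 5x^2 - (13/2)x
∇ (M_x + (E_{-3/2} + M_x) + D D) f = -12x^2 + 8x + 8
(D + J + ∇) (M_x + (E_{-3/2} + M_x) + D D) f = -x^4 - (2/3)x^3 - 19x^2 - (5/2)x + 18
S_{-3} (D + J + ∇) (M_x + (E_{-3/2} + M_x) + D D) f = -81x^4 + 18x^3 - 171x^2 + (15/2)x + 18
E_{-4} (S_{-3} (D + J + ∇)) (M_x + (E_{-3/2} + M_x) + D D) f = -81x^4 + 1314x^3 - 8163x^2 + (45951/2)x - 24636
((1/2)E_{-4}) (S_{-3} (D + J + ∇)) (M_x + (E_{-3/2} + M_x) + D D) f = -(81/2)x^4 + 657x^3 - (8163/2)x^2 + (45951/4)x - 12318

g(x) = -(81/2)x^4 + 657x^3 - (8163/2)x^2 + (45951/4)x - 12318


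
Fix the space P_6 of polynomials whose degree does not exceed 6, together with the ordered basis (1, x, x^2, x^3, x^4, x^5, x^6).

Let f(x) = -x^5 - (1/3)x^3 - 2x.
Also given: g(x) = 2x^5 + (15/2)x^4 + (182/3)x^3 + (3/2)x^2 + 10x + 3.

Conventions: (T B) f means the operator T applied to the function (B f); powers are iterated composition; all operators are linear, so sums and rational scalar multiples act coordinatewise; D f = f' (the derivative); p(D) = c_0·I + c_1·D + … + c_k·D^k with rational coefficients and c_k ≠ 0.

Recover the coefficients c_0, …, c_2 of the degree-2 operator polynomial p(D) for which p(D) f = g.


D^0 f = -x^5 - (1/3)x^3 - 2x
D^1 f = -5x^4 - x^2 - 2
D^2 f = -20x^3 - 2x
matching coefficients of g against c_0 f + c_1 Df + … from the top degree down determines the c_i
solution: c_0 = -2, c_1 = -3/2, c_2 = -3

c_0 = -2, c_1 = -3/2, c_2 = -3


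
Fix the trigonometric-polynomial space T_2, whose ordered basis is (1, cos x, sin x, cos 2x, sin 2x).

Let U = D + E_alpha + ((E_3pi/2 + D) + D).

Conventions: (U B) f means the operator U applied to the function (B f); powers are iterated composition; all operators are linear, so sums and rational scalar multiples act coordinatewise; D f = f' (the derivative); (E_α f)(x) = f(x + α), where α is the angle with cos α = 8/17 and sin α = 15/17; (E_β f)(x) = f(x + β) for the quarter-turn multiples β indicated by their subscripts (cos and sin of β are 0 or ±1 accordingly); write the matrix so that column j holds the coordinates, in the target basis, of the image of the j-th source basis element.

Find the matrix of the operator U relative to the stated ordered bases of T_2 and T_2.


the matrix is [[2, 0, 0, 0, 0]; [0, 8/17, 49/17, 0, 0]; [0, -49/17, 8/17, 0, 0]; [0, 0, 0, -450/289, 1974/289]; [0, 0, 0, -1974/289, -450/289]] (rows listed top to bottom)

image of 1: 2
image of cos x: (8/17)cos x - (49/17)sin x
image of sin x: (49/17)cos x + (8/17)sin x
image of cos 2x: -(450/289)cos 2x - (1974/289)sin 2x
image of sin 2x: (1974/289)cos 2x - (450/289)sin 2x
each image's coordinates form column j of the matrix


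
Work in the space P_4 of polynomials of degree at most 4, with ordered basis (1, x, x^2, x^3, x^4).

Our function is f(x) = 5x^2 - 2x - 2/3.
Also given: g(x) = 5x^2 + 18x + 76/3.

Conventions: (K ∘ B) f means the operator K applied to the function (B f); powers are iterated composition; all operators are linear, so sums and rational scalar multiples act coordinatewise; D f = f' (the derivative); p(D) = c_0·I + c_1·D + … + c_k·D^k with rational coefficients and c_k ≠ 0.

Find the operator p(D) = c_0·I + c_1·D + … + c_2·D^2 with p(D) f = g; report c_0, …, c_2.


D^0 f = 5x^2 - 2x - 2/3
D^1 f = 10x - 2
D^2 f = 10
matching coefficients of g against c_0 f + c_1 Df + … from the top degree down determines the c_i
solution: c_0 = 1, c_1 = 2, c_2 = 3

c_0 = 1, c_1 = 2, c_2 = 3


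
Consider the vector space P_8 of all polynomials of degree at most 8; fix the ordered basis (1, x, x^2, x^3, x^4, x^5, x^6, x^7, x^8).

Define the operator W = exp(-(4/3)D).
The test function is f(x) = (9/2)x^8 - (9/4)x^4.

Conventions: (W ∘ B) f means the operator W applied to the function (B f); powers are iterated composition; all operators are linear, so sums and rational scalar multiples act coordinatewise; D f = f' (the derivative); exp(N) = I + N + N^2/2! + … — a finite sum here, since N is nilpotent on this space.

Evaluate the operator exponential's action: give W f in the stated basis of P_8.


the result is g(x) = (9/2)x^8 - 48x^7 + 224x^6 - (1792/3)x^5 + (35759/36)x^4 - (28348/27)x^3 + (55400/81)x^2 - (60352/243)x + 27584/729

order-1 term: -48x^7 + 12x^3
order-2 term: 224x^6 - 24x^2
order-3 term: -(1792/3)x^5 + (64/3)x
order-4 term: (8960/9)x^4 - 64/9
order-5 term: -(28672/27)x^3
order-6 term: (57344/81)x^2
order-7 term: -(65536/243)x
order-8 term: 32768/729
the series for exp(-(4/3)D) f terminates at order 8
exp(-(4/3)D) f = (9/2)x^8 - 48x^7 + 224x^6 - (1792/3)x^5 + (35759/36)x^4 - (28348/27)x^3 + (55400/81)x^2 - (60352/243)x + 27584/729


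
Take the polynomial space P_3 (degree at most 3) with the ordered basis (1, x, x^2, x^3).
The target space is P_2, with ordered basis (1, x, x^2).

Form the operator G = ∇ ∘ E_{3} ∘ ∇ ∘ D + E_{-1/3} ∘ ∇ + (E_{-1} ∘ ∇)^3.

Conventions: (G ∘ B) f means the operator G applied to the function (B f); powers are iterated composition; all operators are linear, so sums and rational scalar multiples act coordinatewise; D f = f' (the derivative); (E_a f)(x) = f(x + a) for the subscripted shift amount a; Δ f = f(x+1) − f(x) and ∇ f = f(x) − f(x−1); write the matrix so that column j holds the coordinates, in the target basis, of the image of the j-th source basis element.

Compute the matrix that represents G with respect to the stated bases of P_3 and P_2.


image of 1: 0
image of x: 1
image of x^2: 2x - 5/3
image of x^3: 3x^2 - 5x + 43/3
each image's coordinates form column j of the matrix

the matrix is [[0, 1, -5/3, 43/3]; [0, 0, 2, -5]; [0, 0, 0, 3]] (rows listed top to bottom)


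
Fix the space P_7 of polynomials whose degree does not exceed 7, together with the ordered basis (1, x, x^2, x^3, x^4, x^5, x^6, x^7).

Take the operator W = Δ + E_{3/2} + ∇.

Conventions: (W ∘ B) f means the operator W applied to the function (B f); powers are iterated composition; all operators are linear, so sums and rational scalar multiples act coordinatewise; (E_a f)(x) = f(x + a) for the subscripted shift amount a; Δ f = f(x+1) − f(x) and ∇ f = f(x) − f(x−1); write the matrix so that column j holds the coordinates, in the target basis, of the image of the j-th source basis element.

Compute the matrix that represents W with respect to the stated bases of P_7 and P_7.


image of 1: 1
image of x: x + 7/2
image of x^2: x^2 + 7x + 9/4
image of x^3: x^3 + (21/2)x^2 + (27/4)x + 43/8
image of x^4: x^4 + 14x^3 + (27/2)x^2 + (43/2)x + 81/16
image of x^5: x^5 + (35/2)x^4 + (45/2)x^3 + (215/4)x^2 + (405/16)x + 307/32
image of x^6: x^6 + 21x^5 + (135/4)x^4 + (215/2)x^3 + (1215/16)x^2 + (921/16)x + 729/64
image of x^7: x^7 + (49/2)x^6 + (189/4)x^5 + (1505/8)x^4 + (2835/16)x^3 + (6447/32)x^2 + (5103/64)x + 2443/128
each image's coordinates form column j of the matrix

the matrix is [[1, 7/2, 9/4, 43/8, 81/16, 307/32, 729/64, 2443/128]; [0, 1, 7, 27/4, 43/2, 405/16, 921/16, 5103/64]; [0, 0, 1, 21/2, 27/2, 215/4, 1215/16, 6447/32]; [0, 0, 0, 1, 14, 45/2, 215/2, 2835/16]; [0, 0, 0, 0, 1, 35/2, 135/4, 1505/8]; [0, 0, 0, 0, 0, 1, 21, 189/4]; [0, 0, 0, 0, 0, 0, 1, 49/2]; [0, 0, 0, 0, 0, 0, 0, 1]] (rows listed top to bottom)
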